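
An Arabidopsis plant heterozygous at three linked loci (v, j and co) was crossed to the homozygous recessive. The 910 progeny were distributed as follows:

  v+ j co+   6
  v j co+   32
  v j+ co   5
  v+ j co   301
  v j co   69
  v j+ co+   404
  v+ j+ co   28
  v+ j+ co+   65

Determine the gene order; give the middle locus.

co

The two most frequent reciprocal classes, v+ j co and v j+ co+, are the parental types, so the F1 was v+ j co / v j+ co+.
The two rarest classes, v+ j co+ and v j+ co, are the double crossovers. Comparing them with the parentals, only the co allele has switched, so co is the middle locus and the order is j – co – v.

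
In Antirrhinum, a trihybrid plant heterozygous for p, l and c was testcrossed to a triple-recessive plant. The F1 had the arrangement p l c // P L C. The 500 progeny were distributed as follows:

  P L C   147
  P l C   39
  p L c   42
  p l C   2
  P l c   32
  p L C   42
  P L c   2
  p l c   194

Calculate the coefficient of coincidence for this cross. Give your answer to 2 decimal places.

0.30

The two rarest classes, p l C and P L c, are the double crossovers. Comparing them with the parentals, only the c allele has switched, so c is the middle locus and the order is l – c – p.
l–c: (81 + 4)/500 = 0.1700; c–p: (74 + 4)/500 = 0.1560.
Expected DCO frequency = 0.1700 × 0.1560 ≈ 0.02652; observed = 4/500 ≈ 0.00800.
Coefficient of coincidence = 0.00800/0.02652 ≈ 0.30.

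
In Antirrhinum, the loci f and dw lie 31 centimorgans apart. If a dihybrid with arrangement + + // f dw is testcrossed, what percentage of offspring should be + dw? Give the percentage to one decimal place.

A map distance of 31 centimorgans corresponds to a recombination frequency of 0.310.
The F1 is + + / f dw, so + dw is a recombinant gamete class with expected frequency r/2 = 0.310/2 = 0.1550.
That is 0.1550 = 15.5% of the progeny.

15.5%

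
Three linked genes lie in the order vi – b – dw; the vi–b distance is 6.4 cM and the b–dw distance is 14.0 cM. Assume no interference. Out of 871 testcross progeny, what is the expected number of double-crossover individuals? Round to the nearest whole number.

Map distances give recombination frequencies of 0.064 and 0.140 for the two intervals.
With no interference, expected double-crossover frequency = 0.064 × 0.140 = 0.00896.
Expected number = 0.00896 × 871 = 7.80 ≈ 8.

8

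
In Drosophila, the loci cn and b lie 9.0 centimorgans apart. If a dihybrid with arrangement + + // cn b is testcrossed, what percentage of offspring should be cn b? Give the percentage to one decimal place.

A map distance of 9.0 centimorgans corresponds to a recombination frequency of 0.090.
The F1 is + + / cn b, so cn b is a parental gamete class with expected frequency (1 − r)/2 = 0.910/2 = 0.4550.
That is 0.4550 = 45.5% of the progeny.

45.5%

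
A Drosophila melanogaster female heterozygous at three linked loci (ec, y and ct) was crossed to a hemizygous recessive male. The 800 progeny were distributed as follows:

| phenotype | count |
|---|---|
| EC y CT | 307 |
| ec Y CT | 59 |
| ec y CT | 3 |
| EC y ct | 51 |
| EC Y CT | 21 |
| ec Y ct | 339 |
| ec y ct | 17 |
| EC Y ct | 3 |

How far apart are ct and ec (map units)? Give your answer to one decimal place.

The two most frequent reciprocal classes, EC y CT and ec Y ct, are the parental types, so the F1 was EC y CT / ec Y ct.
The two rarest classes, ec y CT and EC Y ct, are the double crossovers. Comparing them with the parentals, only the ec allele has switched, so ec is the middle locus and the order is ct – ec – y.
Crossovers in the ct–ec interval produce the single-crossover classes EC y ct and ec Y CT (51 + 59 = 110) plus the double crossovers (6).
RF(ct–ec) = (110 + 6) / 800 = 116/800 = 0.1450 → 14.5 map units.

14.5 map units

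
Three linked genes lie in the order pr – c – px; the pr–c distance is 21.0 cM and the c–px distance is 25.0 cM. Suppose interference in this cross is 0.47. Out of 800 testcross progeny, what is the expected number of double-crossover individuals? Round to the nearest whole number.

Map distances give recombination frequencies of 0.210 and 0.250 for the two intervals.
With interference 0.47 (so coincidence = 0.53), expected double-crossover frequency = 0.210 × 0.250 × 0.53 = 0.02782.
Expected number = 0.02782 × 800 = 22.26 ≈ 22.

22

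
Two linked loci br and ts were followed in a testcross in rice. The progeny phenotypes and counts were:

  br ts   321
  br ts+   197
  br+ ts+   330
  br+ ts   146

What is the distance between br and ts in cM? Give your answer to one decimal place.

The two most frequent classes, br+ ts+ (330) and br ts (321), are the parental types, so the F1 was br+ ts+ / br ts.
The recombinant classes are br+ ts and br ts+: 146 + 197 = 343.
Recombination frequency = 343/994 = 0.3451 ≈ 34.5%, i.e. 34.5 cM.

34.5 cM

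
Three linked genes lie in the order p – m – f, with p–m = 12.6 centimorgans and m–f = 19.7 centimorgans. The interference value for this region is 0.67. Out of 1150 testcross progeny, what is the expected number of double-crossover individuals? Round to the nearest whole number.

Map distances give recombination frequencies of 0.126 and 0.197 for the two intervals.
With interference 0.67 (so coincidence = 0.33), expected double-crossover frequency = 0.126 × 0.197 × 0.33 = 0.00819.
Expected number = 0.00819 × 1150 = 9.42 ≈ 9.

9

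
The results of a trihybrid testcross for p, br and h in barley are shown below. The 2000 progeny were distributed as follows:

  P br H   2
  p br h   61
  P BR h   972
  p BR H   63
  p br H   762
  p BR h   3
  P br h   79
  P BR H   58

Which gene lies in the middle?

p

The two most frequent reciprocal classes, P BR h and p br H, are the parental types, so the F1 was P BR h / p br H.
The two rarest classes, p BR h and P br H, are the double crossovers. Comparing them with the parentals, only the p allele has switched, so p is the middle locus and the order is h – p – br.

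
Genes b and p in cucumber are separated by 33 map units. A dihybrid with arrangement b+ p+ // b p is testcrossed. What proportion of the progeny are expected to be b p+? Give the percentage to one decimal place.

A map distance of 33 map units corresponds to a recombination frequency of 0.330.
The F1 is b+ p+ / b p, so b p+ is a recombinant gamete class with expected frequency r/2 = 0.330/2 = 0.1650.
That is 0.1650 = 16.5% of the progeny.

16.5%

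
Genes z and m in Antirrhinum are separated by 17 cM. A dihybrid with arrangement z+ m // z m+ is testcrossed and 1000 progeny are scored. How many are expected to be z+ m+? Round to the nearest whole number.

85

A map distance of 17 cM corresponds to a recombination frequency of 0.170.
The F1 is z+ m / z m+, so z+ m+ is a recombinant gamete class with expected frequency r/2 = 0.170/2 = 0.0850.
Expected number = 0.0850 × 1000 = 85.00 ≈ 85.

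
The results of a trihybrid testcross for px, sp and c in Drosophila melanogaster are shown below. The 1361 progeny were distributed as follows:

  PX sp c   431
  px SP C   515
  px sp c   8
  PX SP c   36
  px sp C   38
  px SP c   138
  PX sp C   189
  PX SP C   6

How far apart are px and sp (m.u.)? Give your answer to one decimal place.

The two most frequent reciprocal classes, px SP C and PX sp c, are the parental types, so the F1 was px SP C / PX sp c.
The two rarest classes, PX SP C and px sp c, are the double crossovers. Comparing them with the parentals, only the px allele has switched, so px is the middle locus and the order is c – px – sp.
Crossovers in the px–sp interval produce the single-crossover classes px sp C and PX SP c (38 + 36 = 74) plus the double crossovers (14).
RF(px–sp) = (74 + 14) / 1361 = 88/1361 = 0.0647 → 6.5 m.u.

6.5 m.u.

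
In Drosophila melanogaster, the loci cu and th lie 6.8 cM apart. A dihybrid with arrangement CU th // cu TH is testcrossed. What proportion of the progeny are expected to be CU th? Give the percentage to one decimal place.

A map distance of 6.8 cM corresponds to a recombination frequency of 0.068.
The F1 is CU th / cu TH, so CU th is a parental gamete class with expected frequency (1 − r)/2 = 0.932/2 = 0.4660.
That is 0.4660 = 46.6% of the progeny.

46.6%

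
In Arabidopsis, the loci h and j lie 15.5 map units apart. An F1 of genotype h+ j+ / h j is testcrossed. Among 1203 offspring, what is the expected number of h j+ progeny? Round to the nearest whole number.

93

A map distance of 15.5 map units corresponds to a recombination frequency of 0.155.
The F1 is h+ j+ / h j, so h j+ is a recombinant gamete class with expected frequency r/2 = 0.155/2 = 0.0775.
Expected number = 0.0775 × 1203 = 93.23 ≈ 93.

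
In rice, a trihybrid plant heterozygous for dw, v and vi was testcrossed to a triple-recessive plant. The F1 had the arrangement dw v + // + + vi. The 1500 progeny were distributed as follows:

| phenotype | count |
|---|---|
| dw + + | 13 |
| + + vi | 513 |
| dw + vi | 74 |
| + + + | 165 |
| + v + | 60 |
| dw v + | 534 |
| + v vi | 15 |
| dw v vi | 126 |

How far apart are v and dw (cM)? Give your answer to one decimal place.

10.8 cM

The two rarest classes, dw + + and + v vi, are the double crossovers. Comparing them with the parentals, only the v allele has switched, so v is the middle locus and the order is vi – v – dw.
Crossovers in the v–dw interval produce the single-crossover classes + v + and dw + vi (60 + 74 = 134) plus the double crossovers (28).
RF(v–dw) = (134 + 28) / 1500 = 162/1500 = 0.1080 → 10.8 cM.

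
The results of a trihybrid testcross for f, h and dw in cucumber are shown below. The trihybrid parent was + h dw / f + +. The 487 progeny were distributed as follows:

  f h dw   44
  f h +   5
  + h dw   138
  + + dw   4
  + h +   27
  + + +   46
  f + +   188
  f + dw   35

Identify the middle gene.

h

The two rarest classes, + + dw and f h +, are the double crossovers. Comparing them with the parentals, only the h allele has switched, so h is the middle locus and the order is f – h – dw.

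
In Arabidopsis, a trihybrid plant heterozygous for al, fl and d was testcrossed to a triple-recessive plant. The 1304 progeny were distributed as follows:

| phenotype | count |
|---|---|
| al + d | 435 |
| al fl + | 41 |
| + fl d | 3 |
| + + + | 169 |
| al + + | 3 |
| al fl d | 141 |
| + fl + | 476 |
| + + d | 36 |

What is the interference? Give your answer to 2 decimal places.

The two most frequent reciprocal classes, + fl + and al + d, are the parental types, so the F1 was + fl + / al + d.
The two rarest classes, + fl d and al + +, are the double crossovers. Comparing them with the parentals, only the d allele has switched, so d is the middle locus and the order is fl – d – al.
fl–d: (310 + 6)/1304 = 0.2423; d–al: (77 + 6)/1304 = 0.0637.
Expected DCO frequency = 0.2423 × 0.0637 ≈ 0.01543; observed = 6/1304 ≈ 0.00460.
Coefficient of coincidence = 0.00460/0.01543 ≈ 0.30; interference = 1 − 0.30 = 0.70.

0.70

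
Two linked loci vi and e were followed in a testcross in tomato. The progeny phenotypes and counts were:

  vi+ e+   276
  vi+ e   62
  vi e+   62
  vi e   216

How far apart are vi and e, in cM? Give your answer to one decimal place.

20.1 cM

The two most frequent classes, vi+ e+ (276) and vi e (216), are the parental types, so the F1 was vi+ e+ / vi e.
The recombinant classes are vi+ e and vi e+: 62 + 62 = 124.
Recombination frequency = 124/616 = 0.2013 ≈ 20.1%, i.e. 20.1 cM.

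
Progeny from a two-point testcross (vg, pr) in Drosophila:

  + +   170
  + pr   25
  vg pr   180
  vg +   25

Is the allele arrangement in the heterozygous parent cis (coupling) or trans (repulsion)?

cis

The two most frequent classes are + + (170) and vg pr (180); these are the parental (non-recombinant) types.
So the F1 carried + + on one chromosome and vg pr on the other — the recessive alleles are on the same chromosome (cis / coupling).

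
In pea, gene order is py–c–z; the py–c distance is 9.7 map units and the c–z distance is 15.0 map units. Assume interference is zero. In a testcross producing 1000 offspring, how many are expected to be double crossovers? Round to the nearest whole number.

Map distances give recombination frequencies of 0.097 and 0.150 for the two intervals.
With no interference, expected double-crossover frequency = 0.097 × 0.150 = 0.01455.
Expected number = 0.01455 × 1000 = 14.55 ≈ 15.

15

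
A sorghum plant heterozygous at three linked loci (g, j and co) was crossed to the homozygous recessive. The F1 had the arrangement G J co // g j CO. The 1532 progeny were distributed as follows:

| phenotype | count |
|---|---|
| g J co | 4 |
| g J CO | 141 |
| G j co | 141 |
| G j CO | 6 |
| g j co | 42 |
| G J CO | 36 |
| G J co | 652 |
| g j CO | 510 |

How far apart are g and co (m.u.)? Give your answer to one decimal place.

5.7 m.u.

The two rarest classes, g J co and G j CO, are the double crossovers. Comparing them with the parentals, only the g allele has switched, so g is the middle locus and the order is j – g – co.
Crossovers in the g–co interval produce the single-crossover classes G J CO and g j co (36 + 42 = 78) plus the double crossovers (10).
RF(g–co) = (78 + 10) / 1532 = 88/1532 = 0.0574 → 5.7 m.u.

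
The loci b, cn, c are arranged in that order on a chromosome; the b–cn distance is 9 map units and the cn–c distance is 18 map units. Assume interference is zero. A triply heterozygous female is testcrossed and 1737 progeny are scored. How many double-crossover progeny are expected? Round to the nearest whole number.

Map distances give recombination frequencies of 0.090 and 0.180 for the two intervals.
With no interference, expected double-crossover frequency = 0.090 × 0.180 = 0.01620.
Expected number = 0.01620 × 1737 = 28.14 ≈ 28.

28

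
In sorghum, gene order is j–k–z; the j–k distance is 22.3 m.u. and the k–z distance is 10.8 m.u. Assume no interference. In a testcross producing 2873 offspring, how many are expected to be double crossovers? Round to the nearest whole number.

Map distances give recombination frequencies of 0.223 and 0.108 for the two intervals.
With no interference, expected double-crossover frequency = 0.223 × 0.108 = 0.02408.
Expected number = 0.02408 × 2873 = 69.19 ≈ 69.

69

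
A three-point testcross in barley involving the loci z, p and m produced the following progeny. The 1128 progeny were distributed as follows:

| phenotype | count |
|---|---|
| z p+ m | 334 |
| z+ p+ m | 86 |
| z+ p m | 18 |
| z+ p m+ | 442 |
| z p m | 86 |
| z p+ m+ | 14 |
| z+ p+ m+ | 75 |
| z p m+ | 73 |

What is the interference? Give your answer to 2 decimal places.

0.02

The two most frequent reciprocal classes, z+ p m+ and z p+ m, are the parental types, so the F1 was z+ p m+ / z p+ m.
The two rarest classes, z+ p m and z p+ m+, are the double crossovers. Comparing them with the parentals, only the m allele has switched, so m is the middle locus and the order is p – m – z.
p–m: (161 + 32)/1128 = 0.1711; m–z: (159 + 32)/1128 = 0.1693.
Expected DCO frequency = 0.1711 × 0.1693 ≈ 0.02897; observed = 32/1128 ≈ 0.02837.
Coefficient of coincidence = 0.02837/0.02897 ≈ 0.98; interference = 1 − 0.98 = 0.02.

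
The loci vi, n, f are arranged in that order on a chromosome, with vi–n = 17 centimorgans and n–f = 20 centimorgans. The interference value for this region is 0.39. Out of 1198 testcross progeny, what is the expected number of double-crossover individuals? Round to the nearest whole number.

25

Map distances give recombination frequencies of 0.170 and 0.200 for the two intervals.
With interference 0.39 (so coincidence = 0.61), expected double-crossover frequency = 0.170 × 0.200 × 0.61 = 0.02074.
Expected number = 0.02074 × 1198 = 24.85 ≈ 25.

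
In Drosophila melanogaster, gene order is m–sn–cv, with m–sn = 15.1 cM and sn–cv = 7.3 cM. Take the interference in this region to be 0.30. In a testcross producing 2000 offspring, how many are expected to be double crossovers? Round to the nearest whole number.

Map distances give recombination frequencies of 0.151 and 0.073 for the two intervals.
With interference 0.30 (so coincidence = 0.70), expected double-crossover frequency = 0.151 × 0.073 × 0.70 = 0.00772.
Expected number = 0.00772 × 2000 = 15.43 ≈ 15.

15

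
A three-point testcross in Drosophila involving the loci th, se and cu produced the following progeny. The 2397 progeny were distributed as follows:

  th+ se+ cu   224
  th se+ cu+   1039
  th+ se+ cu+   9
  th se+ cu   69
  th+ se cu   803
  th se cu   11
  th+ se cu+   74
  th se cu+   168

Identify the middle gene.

The two most frequent reciprocal classes, th+ se cu and th se+ cu+, are the parental types, so the F1 was th+ se cu / th se+ cu+.
The two rarest classes, th se cu and th+ se+ cu+, are the double crossovers. Comparing them with the parentals, only the th allele has switched, so th is the middle locus and the order is se – th – cu.

th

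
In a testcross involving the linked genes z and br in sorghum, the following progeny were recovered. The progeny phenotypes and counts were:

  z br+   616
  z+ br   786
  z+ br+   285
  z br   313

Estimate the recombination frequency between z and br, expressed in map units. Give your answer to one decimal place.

29.9 map units

The two most frequent classes, z+ br (786) and z br+ (616), are the parental types, so the F1 was z+ br / z br+.
The recombinant classes are z+ br+ and z br: 285 + 313 = 598.
Recombination frequency = 598/2000 = 0.2990 ≈ 29.9%, i.e. 29.9 map units.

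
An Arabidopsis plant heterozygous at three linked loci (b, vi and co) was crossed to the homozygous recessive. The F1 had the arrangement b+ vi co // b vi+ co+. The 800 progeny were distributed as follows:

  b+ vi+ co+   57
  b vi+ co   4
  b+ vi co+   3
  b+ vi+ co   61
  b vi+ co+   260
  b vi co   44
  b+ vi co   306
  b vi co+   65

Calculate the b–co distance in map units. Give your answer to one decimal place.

The two rarest classes, b+ vi co+ and b vi+ co, are the double crossovers. Comparing them with the parentals, only the co allele has switched, so co is the middle locus and the order is vi – co – b.
Crossovers in the co–b interval produce the single-crossover classes b vi co and b+ vi+ co+ (44 + 57 = 101) plus the double crossovers (7).
RF(co–b) = (101 + 7) / 800 = 108/800 = 0.1350 → 13.5 map units.

13.5 map units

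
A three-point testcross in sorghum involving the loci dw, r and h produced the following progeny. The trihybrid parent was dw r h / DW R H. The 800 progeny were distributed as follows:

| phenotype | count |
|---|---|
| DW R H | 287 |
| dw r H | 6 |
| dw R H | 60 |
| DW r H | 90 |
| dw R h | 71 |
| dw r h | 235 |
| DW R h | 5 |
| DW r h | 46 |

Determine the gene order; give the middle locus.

The two rarest classes, dw r H and DW R h, are the double crossovers. Comparing them with the parentals, only the h allele has switched, so h is the middle locus and the order is r – h – dw.

h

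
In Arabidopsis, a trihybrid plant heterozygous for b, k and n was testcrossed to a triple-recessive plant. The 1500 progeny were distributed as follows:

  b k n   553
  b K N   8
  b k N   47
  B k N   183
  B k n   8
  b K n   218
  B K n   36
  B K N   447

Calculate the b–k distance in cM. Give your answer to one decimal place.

The two most frequent reciprocal classes, B K N and b k n, are the parental types, so the F1 was B K N / b k n.
The two rarest classes, b K N and B k n, are the double crossovers. Comparing them with the parentals, only the b allele has switched, so b is the middle locus and the order is n – b – k.
Crossovers in the b–k interval produce the single-crossover classes B k N and b K n (183 + 218 = 401) plus the double crossovers (16).
RF(b–k) = (401 + 16) / 1500 = 417/1500 = 0.2780 → 27.8 cM.

27.8 cM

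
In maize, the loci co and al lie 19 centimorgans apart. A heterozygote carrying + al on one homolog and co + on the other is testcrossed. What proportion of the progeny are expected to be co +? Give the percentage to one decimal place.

40.5%

A map distance of 19 centimorgans corresponds to a recombination frequency of 0.190.
The F1 is + al / co +, so co + is a parental gamete class with expected frequency (1 − r)/2 = 0.810/2 = 0.4050.
That is 0.4050 = 40.5% of the progeny.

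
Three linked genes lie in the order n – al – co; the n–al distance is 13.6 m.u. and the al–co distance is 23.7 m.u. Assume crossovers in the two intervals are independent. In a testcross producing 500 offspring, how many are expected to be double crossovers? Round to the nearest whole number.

Map distances give recombination frequencies of 0.136 and 0.237 for the two intervals.
With no interference, expected double-crossover frequency = 0.136 × 0.237 = 0.03223.
Expected number = 0.03223 × 500 = 16.12 ≈ 16.

16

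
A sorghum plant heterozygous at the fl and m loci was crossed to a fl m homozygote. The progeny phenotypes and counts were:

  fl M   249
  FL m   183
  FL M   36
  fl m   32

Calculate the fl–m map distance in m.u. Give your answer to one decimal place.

13.6 m.u.

The two most frequent classes, FL m (183) and fl M (249), are the parental types, so the F1 was FL m / fl M.
The recombinant classes are FL M and fl m: 36 + 32 = 68.
Recombination frequency = 68/500 = 0.1360 ≈ 13.6%, i.e. 13.6 m.u.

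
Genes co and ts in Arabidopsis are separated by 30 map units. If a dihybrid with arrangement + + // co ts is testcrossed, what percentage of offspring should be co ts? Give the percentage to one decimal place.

35.0%

A map distance of 30 map units corresponds to a recombination frequency of 0.300.
The F1 is + + / co ts, so co ts is a parental gamete class with expected frequency (1 − r)/2 = 0.700/2 = 0.3500.
That is 0.3500 = 35.0% of the progeny.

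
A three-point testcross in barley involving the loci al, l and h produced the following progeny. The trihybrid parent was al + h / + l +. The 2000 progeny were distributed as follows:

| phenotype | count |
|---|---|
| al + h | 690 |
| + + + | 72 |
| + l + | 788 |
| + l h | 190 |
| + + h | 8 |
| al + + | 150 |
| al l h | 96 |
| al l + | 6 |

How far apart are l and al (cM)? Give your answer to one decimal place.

The two rarest classes, + + h and al l +, are the double crossovers. Comparing them with the parentals, only the al allele has switched, so al is the middle locus and the order is l – al – h.
Crossovers in the l–al interval produce the single-crossover classes al l h and + + + (96 + 72 = 168) plus the double crossovers (14).
RF(l–al) = (168 + 14) / 2000 = 182/2000 = 0.0910 → 9.1 cM.

9.1 cM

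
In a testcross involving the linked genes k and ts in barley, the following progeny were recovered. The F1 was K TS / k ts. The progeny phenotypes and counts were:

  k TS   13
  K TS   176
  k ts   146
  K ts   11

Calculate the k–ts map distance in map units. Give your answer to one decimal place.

6.9 map units

The recombinant classes are K ts and k TS: 11 + 13 = 24.
Recombination frequency = 24/346 = 0.0694 ≈ 6.9%, i.e. 6.9 map units.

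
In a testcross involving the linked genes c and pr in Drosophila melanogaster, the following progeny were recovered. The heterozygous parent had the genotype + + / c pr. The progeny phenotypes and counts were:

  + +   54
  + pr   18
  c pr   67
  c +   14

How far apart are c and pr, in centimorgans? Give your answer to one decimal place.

The recombinant classes are + pr and c +: 18 + 14 = 32.
Recombination frequency = 32/153 = 0.2092 ≈ 20.9%, i.e. 20.9 centimorgans.

20.9 centimorgans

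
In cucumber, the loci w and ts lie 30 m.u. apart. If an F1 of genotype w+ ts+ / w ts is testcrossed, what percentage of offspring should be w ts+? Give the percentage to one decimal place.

15.0%

A map distance of 30 m.u. corresponds to a recombination frequency of 0.300.
The F1 is w+ ts+ / w ts, so w ts+ is a recombinant gamete class with expected frequency r/2 = 0.300/2 = 0.1500.
That is 0.1500 = 15.0% of the progeny.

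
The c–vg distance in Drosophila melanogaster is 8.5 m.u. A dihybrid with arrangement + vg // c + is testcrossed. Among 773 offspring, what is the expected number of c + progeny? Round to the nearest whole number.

354

A map distance of 8.5 m.u. corresponds to a recombination frequency of 0.085.
The F1 is + vg / c +, so c + is a parental gamete class with expected frequency (1 − r)/2 = 0.915/2 = 0.4575.
Expected number = 0.4575 × 773 = 353.65 ≈ 354.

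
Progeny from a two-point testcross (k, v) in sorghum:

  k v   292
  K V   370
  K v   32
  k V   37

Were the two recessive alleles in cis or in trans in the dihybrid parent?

cis

The two most frequent classes are K V (370) and k v (292); these are the parental (non-recombinant) types.
So the F1 carried K V on one chromosome and k v on the other — the recessive alleles are on the same chromosome (cis / coupling).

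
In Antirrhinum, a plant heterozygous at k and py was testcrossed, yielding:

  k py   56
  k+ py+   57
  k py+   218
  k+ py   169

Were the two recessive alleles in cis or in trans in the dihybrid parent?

trans

The two most frequent classes are k+ py (169) and k py+ (218); these are the parental (non-recombinant) types.
So the F1 carried k+ py on one chromosome and k py+ on the other — the recessive alleles are on opposite chromosomes (trans / repulsion).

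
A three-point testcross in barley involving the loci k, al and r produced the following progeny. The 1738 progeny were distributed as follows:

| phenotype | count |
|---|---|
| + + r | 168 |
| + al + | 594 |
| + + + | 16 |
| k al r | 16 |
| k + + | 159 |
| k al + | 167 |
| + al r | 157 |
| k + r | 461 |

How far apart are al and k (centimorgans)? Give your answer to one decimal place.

21.1 centimorgans

The two most frequent reciprocal classes, + al + and k + r, are the parental types, so the F1 was + al + / k + r.
The two rarest classes, + + + and k al r, are the double crossovers. Comparing them with the parentals, only the al allele has switched, so al is the middle locus and the order is k – al – r.
Crossovers in the k–al interval produce the single-crossover classes k al + and + + r (167 + 168 = 335) plus the double crossovers (32).
RF(k–al) = (335 + 32) / 1738 = 367/1738 = 0.2112 → 21.1 centimorgans.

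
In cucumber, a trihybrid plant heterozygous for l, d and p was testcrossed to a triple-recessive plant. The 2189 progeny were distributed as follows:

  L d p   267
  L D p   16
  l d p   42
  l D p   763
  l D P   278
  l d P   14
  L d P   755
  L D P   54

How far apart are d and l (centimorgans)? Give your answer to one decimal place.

5.8 centimorgans

The two most frequent reciprocal classes, L d P and l D p, are the parental types, so the F1 was L d P / l D p.
The two rarest classes, l d P and L D p, are the double crossovers. Comparing them with the parentals, only the l allele has switched, so l is the middle locus and the order is p – l – d.
Crossovers in the l–d interval produce the single-crossover classes L D P and l d p (54 + 42 = 96) plus the double crossovers (30).
RF(l–d) = (96 + 30) / 2189 = 126/2189 = 0.0576 → 5.8 centimorgans.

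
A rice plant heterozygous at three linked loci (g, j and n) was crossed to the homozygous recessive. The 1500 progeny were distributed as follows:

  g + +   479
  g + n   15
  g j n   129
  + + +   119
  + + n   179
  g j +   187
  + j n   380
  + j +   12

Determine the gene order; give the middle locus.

n

The two most frequent reciprocal classes, + j n and g + +, are the parental types, so the F1 was + j n / g + +.
The two rarest classes, + j + and g + n, are the double crossovers. Comparing them with the parentals, only the n allele has switched, so n is the middle locus and the order is j – n – g.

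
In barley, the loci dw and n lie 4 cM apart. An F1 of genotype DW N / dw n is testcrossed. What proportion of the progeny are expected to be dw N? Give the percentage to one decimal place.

2.0%

A map distance of 4 cM corresponds to a recombination frequency of 0.040.
The F1 is DW N / dw n, so dw N is a recombinant gamete class with expected frequency r/2 = 0.040/2 = 0.0200.
That is 0.0200 = 2.0% of the progeny.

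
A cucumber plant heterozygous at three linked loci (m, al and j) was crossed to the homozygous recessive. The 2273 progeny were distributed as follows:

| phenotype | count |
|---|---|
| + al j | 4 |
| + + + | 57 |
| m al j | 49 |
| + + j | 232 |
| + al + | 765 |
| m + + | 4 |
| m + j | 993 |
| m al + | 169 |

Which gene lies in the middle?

The two most frequent reciprocal classes, + al + and m + j, are the parental types, so the F1 was + al + / m + j.
The two rarest classes, + al j and m + +, are the double crossovers. Comparing them with the parentals, only the j allele has switched, so j is the middle locus and the order is al – j – m.

j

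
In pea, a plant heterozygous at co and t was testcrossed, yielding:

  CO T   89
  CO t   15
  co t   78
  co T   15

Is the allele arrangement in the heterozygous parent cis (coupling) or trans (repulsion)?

cis

The two most frequent classes are CO T (89) and co t (78); these are the parental (non-recombinant) types.
So the F1 carried CO T on one chromosome and co t on the other — the recessive alleles are on the same chromosome (cis / coupling).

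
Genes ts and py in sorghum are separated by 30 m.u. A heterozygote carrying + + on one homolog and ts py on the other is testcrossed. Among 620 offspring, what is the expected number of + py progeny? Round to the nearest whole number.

93

A map distance of 30 m.u. corresponds to a recombination frequency of 0.300.
The F1 is + + / ts py, so + py is a recombinant gamete class with expected frequency r/2 = 0.300/2 = 0.1500.
Expected number = 0.1500 × 620 = 93.00 ≈ 93.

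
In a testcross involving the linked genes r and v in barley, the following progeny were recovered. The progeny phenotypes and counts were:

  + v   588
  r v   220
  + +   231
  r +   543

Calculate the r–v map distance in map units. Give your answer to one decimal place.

28.5 map units

The two most frequent classes, + v (588) and r + (543), are the parental types, so the F1 was + v / r +.
The recombinant classes are + + and r v: 231 + 220 = 451.
Recombination frequency = 451/1582 = 0.2851 ≈ 28.5%, i.e. 28.5 map units.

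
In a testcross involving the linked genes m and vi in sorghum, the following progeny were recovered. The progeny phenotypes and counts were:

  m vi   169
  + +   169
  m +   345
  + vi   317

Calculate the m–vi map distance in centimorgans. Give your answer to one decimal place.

The two most frequent classes, + vi (317) and m + (345), are the parental types, so the F1 was + vi / m +.
The recombinant classes are + + and m vi: 169 + 169 = 338.
Recombination frequency = 338/1000 = 0.3380 ≈ 33.8%, i.e. 33.8 centimorgans.

33.8 centimorgans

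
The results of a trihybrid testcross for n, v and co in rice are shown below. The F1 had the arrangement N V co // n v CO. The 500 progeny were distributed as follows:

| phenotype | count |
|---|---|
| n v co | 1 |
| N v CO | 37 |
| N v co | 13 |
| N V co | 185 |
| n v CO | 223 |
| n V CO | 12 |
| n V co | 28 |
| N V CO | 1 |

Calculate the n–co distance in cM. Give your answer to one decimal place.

The two rarest classes, N V CO and n v co, are the double crossovers. Comparing them with the parentals, only the co allele has switched, so co is the middle locus and the order is n – co – v.
Crossovers in the n–co interval produce the single-crossover classes n V co and N v CO (28 + 37 = 65) plus the double crossovers (2).
RF(n–co) = (65 + 2) / 500 = 67/500 = 0.1340 → 13.4 cM.

13.4 cM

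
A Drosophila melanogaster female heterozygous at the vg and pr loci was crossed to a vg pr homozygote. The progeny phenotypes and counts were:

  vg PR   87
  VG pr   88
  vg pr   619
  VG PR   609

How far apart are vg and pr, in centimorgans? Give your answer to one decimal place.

12.5 centimorgans

The two most frequent classes, VG PR (609) and vg pr (619), are the parental types, so the F1 was VG PR / vg pr.
The recombinant classes are VG pr and vg PR: 88 + 87 = 175.
Recombination frequency = 175/1403 = 0.1247 ≈ 12.5%, i.e. 12.5 centimorgans.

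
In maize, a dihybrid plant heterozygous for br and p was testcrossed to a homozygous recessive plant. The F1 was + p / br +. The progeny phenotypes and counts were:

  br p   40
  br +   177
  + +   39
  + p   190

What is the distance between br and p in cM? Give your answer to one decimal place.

The recombinant classes are + + and br p: 39 + 40 = 79.
Recombination frequency = 79/446 = 0.1771 ≈ 17.7%, i.e. 17.7 cM.

17.7 cM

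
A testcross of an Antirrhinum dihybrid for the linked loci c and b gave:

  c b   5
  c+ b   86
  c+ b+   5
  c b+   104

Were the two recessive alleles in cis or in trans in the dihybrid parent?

The two most frequent classes are c+ b (86) and c b+ (104); these are the parental (non-recombinant) types.
So the F1 carried c+ b on one chromosome and c b+ on the other — the recessive alleles are on opposite chromosomes (trans / repulsion).

trans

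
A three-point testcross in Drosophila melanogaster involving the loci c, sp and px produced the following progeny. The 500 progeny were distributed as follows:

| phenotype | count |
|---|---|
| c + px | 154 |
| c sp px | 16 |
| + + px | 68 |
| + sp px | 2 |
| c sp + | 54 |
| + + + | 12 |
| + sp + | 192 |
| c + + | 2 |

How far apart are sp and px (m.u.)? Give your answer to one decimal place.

6.4 m.u.

The two most frequent reciprocal classes, c + px and + sp +, are the parental types, so the F1 was c + px / + sp +.
The two rarest classes, c + + and + sp px, are the double crossovers. Comparing them with the parentals, only the px allele has switched, so px is the middle locus and the order is sp – px – c.
Crossovers in the sp–px interval produce the single-crossover classes c sp px and + + + (16 + 12 = 28) plus the double crossovers (4).
RF(sp–px) = (28 + 4) / 500 = 32/500 = 0.0640 → 6.4 m.u.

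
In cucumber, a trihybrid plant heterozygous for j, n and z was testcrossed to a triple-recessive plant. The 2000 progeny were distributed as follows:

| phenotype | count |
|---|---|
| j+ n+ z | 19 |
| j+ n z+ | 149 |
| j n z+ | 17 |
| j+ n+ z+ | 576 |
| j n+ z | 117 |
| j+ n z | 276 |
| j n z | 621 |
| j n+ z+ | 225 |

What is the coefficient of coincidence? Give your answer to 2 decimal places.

The two most frequent reciprocal classes, j n z and j+ n+ z+, are the parental types, so the F1 was j n z / j+ n+ z+.
The two rarest classes, j n z+ and j+ n+ z, are the double crossovers. Comparing them with the parentals, only the z allele has switched, so z is the middle locus and the order is n – z – j.
n–z: (266 + 36)/2000 = 0.1510; z–j: (501 + 36)/2000 = 0.2685.
Expected DCO frequency = 0.1510 × 0.2685 ≈ 0.04054; observed = 36/2000 ≈ 0.01800.
Coefficient of coincidence = 0.01800/0.04054 ≈ 0.44.

0.44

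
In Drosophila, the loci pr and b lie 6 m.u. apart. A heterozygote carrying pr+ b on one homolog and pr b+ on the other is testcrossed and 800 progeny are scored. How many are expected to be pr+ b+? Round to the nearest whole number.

24

A map distance of 6 m.u. corresponds to a recombination frequency of 0.060.
The F1 is pr+ b / pr b+, so pr+ b+ is a recombinant gamete class with expected frequency r/2 = 0.060/2 = 0.0300.
Expected number = 0.0300 × 800 = 24.00 ≈ 24.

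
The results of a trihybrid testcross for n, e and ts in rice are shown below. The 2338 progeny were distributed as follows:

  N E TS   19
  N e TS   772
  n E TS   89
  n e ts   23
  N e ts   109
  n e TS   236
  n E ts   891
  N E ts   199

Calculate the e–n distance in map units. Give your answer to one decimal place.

20.4 map units

The two most frequent reciprocal classes, N e TS and n E ts, are the parental types, so the F1 was N e TS / n E ts.
The two rarest classes, N E TS and n e ts, are the double crossovers. Comparing them with the parentals, only the e allele has switched, so e is the middle locus and the order is n – e – ts.
Crossovers in the n–e interval produce the single-crossover classes n e TS and N E ts (236 + 199 = 435) plus the double crossovers (42).
RF(n–e) = (435 + 42) / 2338 = 477/2338 = 0.2040 → 20.4 map units.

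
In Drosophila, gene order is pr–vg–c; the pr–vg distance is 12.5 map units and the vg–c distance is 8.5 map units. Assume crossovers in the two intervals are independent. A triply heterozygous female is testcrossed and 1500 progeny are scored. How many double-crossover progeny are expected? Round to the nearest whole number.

16

Map distances give recombination frequencies of 0.125 and 0.085 for the two intervals.
With no interference, expected double-crossover frequency = 0.125 × 0.085 = 0.01063.
Expected number = 0.01063 × 1500 = 15.94 ≈ 16.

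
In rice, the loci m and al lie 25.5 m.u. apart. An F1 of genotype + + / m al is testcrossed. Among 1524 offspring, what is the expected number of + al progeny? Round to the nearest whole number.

194

A map distance of 25.5 m.u. corresponds to a recombination frequency of 0.255.
The F1 is + + / m al, so + al is a recombinant gamete class with expected frequency r/2 = 0.255/2 = 0.1275.
Expected number = 0.1275 × 1524 = 194.31 ≈ 194.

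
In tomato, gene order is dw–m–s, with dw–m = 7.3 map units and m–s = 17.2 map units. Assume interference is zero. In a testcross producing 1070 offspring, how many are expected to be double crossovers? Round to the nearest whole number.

13

Map distances give recombination frequencies of 0.073 and 0.172 for the two intervals.
With no interference, expected double-crossover frequency = 0.073 × 0.172 = 0.01256.
Expected number = 0.01256 × 1070 = 13.43 ≈ 13.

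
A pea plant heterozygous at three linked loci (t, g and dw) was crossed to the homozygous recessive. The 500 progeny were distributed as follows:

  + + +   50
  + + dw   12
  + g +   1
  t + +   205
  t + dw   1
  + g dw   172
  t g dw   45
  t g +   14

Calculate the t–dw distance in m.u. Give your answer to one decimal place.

The two most frequent reciprocal classes, t + + and + g dw, are the parental types, so the F1 was t + + / + g dw.
The two rarest classes, t + dw and + g +, are the double crossovers. Comparing them with the parentals, only the dw allele has switched, so dw is the middle locus and the order is g – dw – t.
Crossovers in the dw–t interval produce the single-crossover classes + + + and t g dw (50 + 45 = 95) plus the double crossovers (2).
RF(dw–t) = (95 + 2) / 500 = 97/500 = 0.1940 → 19.4 m.u.

19.4 m.u.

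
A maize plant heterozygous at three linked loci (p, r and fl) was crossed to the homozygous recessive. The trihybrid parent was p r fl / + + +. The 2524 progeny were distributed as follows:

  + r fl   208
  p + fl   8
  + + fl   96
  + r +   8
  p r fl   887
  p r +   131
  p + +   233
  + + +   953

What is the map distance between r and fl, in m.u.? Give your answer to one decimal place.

The two rarest classes, p + fl and + r +, are the double crossovers. Comparing them with the parentals, only the r allele has switched, so r is the middle locus and the order is fl – r – p.
Crossovers in the fl–r interval produce the single-crossover classes p r + and + + fl (131 + 96 = 227) plus the double crossovers (16).
RF(fl–r) = (227 + 16) / 2524 = 243/2524 = 0.0963 → 9.6 m.u.

9.6 m.u.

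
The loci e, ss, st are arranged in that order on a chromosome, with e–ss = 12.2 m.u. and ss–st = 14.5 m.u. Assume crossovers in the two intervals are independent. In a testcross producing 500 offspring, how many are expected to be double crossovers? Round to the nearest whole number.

9

Map distances give recombination frequencies of 0.122 and 0.145 for the two intervals.
With no interference, expected double-crossover frequency = 0.122 × 0.145 = 0.01769.
Expected number = 0.01769 × 500 = 8.84 ≈ 9.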